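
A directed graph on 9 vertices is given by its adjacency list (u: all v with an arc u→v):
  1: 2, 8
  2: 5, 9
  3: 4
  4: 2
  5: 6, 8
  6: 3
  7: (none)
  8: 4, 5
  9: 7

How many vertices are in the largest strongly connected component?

{2, 3, 4, 5, 6, 8} are all mutually reachable — one SCC of size 6.
{7} is an SCC by itself.
{9} is an SCC by itself.
{1} is an SCC by itself.
The largest has 6 vertices.

6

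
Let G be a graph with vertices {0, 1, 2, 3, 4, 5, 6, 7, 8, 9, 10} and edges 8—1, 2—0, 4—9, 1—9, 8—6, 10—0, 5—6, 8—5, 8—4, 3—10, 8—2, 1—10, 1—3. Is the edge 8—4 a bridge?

No

After removing 8—4, the path 8-1-9-4 still connects them, so the edge is not a bridge.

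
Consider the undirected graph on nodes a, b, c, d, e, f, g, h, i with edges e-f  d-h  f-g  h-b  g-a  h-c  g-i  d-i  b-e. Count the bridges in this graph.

2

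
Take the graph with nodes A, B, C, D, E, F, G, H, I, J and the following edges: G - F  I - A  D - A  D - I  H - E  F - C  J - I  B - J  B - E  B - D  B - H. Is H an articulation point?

Deleting H leaves 2 components (was 2), so H is not a cut vertex.

No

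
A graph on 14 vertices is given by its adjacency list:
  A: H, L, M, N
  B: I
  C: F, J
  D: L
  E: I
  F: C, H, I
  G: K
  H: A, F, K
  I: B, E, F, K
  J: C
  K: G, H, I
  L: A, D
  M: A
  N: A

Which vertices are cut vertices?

Removing A increases the component count from 1 to 4, so A is a cut vertex.
Removing C increases the component count from 1 to 2, so C is a cut vertex.
Removing F increases the component count from 1 to 2, so F is a cut vertex.
Likewise H, I, K, L are cut vertices.
By contrast removing M leaves 1 component; it is not a cut vertex. No other vertex is a cut vertex either.

A, C, F, H, I, K, L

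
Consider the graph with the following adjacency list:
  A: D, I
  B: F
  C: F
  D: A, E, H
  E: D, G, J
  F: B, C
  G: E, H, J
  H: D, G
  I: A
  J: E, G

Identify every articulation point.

Removing A increases the component count from 2 to 3, so A is a cut vertex.
Removing D increases the component count from 2 to 3, so D is a cut vertex.
Removing F increases the component count from 2 to 3, so F is a cut vertex.
By contrast removing H leaves 2 components; it is not a cut vertex. No other vertex is a cut vertex either.

A, D, F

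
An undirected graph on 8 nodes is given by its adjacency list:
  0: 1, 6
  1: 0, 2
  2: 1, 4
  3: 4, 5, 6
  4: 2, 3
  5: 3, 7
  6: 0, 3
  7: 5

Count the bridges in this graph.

2

The edges on the cycle 1-0-6-3-4-2-1 are not bridges since each lies on that cycle.
But removing 5-7 disconnects 5 from 7; removing 3-5 disconnects 3 from 5 — these are bridges.
That makes 2 bridges.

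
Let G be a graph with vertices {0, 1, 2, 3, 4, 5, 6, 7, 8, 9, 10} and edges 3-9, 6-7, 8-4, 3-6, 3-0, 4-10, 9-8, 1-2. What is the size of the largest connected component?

5 is isolated — a component by itself.
Starting from 1 we can reach 1, 2. That is one component of size 2.
Starting from 0 we can reach 0, 3, 4, 6, 7, 8, 9, 10. That is one component of size 8.
The largest has 8 vertices.

8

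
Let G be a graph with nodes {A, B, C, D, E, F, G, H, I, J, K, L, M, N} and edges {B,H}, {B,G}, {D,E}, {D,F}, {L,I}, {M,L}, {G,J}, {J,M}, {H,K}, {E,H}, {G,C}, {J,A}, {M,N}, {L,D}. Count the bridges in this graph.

6

The edges on the cycle B-G-J-M-L-D-E-H-B are not bridges since each lies on that cycle.
But removing F–D disconnects F from D; removing K–H disconnects K from H; removing N–M disconnects N from M; removing J–A disconnects J from A — these are bridges.
In total 6 edges are bridges.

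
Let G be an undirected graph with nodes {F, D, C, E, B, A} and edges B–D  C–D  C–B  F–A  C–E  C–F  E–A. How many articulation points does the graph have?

Removing C increases the component count from 1 to 2, so C is a cut vertex.
By contrast removing D leaves 1 component; it is not a cut vertex. No other vertex is a cut vertex either.

1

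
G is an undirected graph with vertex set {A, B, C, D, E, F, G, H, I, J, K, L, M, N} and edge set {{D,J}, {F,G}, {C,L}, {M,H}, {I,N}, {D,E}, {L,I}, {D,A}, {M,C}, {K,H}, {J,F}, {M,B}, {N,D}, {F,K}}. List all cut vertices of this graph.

D, F, M

Removing D increases the component count from 1 to 3, so D is a cut vertex.
Removing F increases the component count from 1 to 2, so F is a cut vertex.
Removing M increases the component count from 1 to 2, so M is a cut vertex.
By contrast removing B leaves 1 component; it is not a cut vertex. No other vertex is a cut vertex either.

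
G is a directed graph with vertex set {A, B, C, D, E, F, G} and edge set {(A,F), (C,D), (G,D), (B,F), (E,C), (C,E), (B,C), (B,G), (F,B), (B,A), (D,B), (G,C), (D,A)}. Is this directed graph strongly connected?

Yes

From C we can reach every vertex (A, B, C, D, E, F, G), and every vertex can reach C (A, B, C, D, E, F, G). So the whole graph is one strongly connected component.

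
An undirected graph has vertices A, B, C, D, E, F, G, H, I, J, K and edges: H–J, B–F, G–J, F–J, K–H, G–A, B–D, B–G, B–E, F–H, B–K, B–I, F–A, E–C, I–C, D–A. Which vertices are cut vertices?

Removing B increases the component count from 1 to 2, so B is a cut vertex.
By contrast removing G leaves 1 component; it is not a cut vertex. No other vertex is a cut vertex either.

B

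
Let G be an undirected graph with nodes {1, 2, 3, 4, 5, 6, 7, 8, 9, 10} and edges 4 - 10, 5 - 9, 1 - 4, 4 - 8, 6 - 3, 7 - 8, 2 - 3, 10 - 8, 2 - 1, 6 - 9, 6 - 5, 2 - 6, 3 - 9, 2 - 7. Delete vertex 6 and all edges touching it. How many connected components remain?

1

With 6 gone, the remaining components are: {1, 2, 3, 4, 5, 7, 8, 9, 10}.
That is 1 component.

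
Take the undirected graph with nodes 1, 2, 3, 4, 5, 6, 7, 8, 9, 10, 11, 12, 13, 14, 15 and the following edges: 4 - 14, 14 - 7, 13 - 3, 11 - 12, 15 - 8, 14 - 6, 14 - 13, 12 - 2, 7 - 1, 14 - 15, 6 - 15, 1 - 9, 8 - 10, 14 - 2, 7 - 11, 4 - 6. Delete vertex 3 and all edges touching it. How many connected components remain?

2

With 3 gone, the remaining components are: {5}; {1, 2, 4, 6, 7, 8, 9, 10, 11, 12, 13, 14, 15}.
That is 2 components.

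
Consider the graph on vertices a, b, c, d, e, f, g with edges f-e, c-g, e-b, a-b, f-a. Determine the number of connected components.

3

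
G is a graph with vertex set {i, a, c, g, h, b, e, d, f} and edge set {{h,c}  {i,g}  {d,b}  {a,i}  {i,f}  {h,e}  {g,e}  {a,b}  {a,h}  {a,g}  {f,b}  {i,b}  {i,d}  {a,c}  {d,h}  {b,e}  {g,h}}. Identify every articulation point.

Removing i, for instance, still leaves 1 component. No single vertex removal increases the component count — the graph has no articulation points.

none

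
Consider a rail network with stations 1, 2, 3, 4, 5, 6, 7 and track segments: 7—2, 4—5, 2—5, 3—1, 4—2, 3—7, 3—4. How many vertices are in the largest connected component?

6

6 is isolated — a component by itself.
Starting from 1 we can reach 1, 2, 3, 4, 5, 7. That is one component of size 6.
The largest has 6 vertices.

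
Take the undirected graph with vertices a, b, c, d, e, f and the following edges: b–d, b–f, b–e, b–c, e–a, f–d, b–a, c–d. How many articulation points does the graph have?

Removing b increases the component count from 1 to 2, so b is a cut vertex.
By contrast removing d leaves 1 component; it is not a cut vertex. No other vertex is a cut vertex either.

1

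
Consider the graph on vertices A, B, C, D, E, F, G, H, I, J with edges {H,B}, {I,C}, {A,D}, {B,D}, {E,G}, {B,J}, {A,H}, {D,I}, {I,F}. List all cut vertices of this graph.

Removing B increases the component count from 2 to 3, so B is a cut vertex.
Removing D increases the component count from 2 to 3, so D is a cut vertex.
Removing I increases the component count from 2 to 4, so I is a cut vertex.
By contrast removing J leaves 2 components; it is not a cut vertex. No other vertex is a cut vertex either.

B, D, I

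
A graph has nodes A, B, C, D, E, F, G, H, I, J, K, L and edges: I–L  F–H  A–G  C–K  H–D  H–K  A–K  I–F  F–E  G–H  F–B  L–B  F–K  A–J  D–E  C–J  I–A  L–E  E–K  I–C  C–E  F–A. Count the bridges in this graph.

The edges on the cycle I-F-A-G-H-D-E-L-I are not bridges since each lies on that cycle.
Every edge lies on some cycle, so there are no bridges.

0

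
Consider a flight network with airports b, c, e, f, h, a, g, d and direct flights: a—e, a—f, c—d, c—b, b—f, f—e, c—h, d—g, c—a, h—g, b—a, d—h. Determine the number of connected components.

Starting from a we can reach a, b, c, d, e, f, g, h. That is one component of size 8.
Total: 1 component.

1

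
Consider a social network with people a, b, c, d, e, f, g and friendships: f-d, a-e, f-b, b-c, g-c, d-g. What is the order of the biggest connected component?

Starting from a we can reach a, e. That is one component of size 2.
Starting from b we can reach b, c, d, f, g. That is one component of size 5.
The largest has 5 vertices.

5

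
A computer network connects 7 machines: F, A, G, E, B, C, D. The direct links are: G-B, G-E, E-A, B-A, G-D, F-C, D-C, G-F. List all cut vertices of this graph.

G

Removing G increases the component count from 1 to 2, so G is a cut vertex.
By contrast removing F leaves 1 component; it is not a cut vertex. No other vertex is a cut vertex either.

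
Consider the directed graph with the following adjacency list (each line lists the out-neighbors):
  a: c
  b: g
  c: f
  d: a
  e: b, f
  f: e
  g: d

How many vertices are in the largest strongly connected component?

{a, b, c, d, e, f, g} are all mutually reachable — one SCC of size 7.
The largest has 7 vertices.

7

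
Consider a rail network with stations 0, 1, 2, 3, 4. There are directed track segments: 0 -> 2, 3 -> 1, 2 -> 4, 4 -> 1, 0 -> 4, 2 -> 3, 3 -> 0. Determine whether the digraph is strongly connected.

No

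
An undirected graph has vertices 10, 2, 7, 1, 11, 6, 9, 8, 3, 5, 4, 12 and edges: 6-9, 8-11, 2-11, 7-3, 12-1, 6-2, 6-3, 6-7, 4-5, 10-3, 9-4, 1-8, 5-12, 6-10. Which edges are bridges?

none

The edges on the cycle 6-7-3-6 are not bridges since each lies on that cycle.
Every edge lies on some cycle, so there are no bridges.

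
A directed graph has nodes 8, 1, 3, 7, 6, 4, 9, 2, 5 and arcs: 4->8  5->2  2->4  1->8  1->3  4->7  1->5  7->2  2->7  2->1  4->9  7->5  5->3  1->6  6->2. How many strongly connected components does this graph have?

4

{1, 2, 4, 5, 6, 7} are all mutually reachable — one SCC of size 6.
{8} is an SCC by itself.
{3} is an SCC by itself.
{9} is an SCC by itself.
That gives 4 strongly connected components.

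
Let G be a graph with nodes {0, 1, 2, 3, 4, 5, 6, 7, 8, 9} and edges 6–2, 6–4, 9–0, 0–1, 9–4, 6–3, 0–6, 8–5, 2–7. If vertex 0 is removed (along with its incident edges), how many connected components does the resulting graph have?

3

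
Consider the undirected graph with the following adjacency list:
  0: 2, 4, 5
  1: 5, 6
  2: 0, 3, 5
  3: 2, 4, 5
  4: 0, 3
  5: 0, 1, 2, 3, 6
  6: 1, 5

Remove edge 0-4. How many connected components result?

1

0 and 4 are still connected via 0-5-3-4, so the component count stays at 1.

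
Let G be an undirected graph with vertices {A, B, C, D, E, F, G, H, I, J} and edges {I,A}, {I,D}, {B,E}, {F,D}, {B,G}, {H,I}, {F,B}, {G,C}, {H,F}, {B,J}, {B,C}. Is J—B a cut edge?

Yes

Removing J—B leaves no path between J and B: the component count goes from 1 to 2. So it is a bridge.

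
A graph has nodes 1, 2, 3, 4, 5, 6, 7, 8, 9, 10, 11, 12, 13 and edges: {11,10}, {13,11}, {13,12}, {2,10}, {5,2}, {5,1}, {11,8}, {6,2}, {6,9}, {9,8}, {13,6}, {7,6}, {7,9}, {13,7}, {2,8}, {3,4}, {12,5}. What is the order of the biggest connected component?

11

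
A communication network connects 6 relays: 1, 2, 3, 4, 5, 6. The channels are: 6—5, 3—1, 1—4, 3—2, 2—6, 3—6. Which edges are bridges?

1-3, 1-4, 5-6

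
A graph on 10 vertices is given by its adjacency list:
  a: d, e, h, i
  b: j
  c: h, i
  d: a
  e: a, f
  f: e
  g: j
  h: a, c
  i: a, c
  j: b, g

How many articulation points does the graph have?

Removing a increases the component count from 2 to 4, so a is a cut vertex.
Removing e increases the component count from 2 to 3, so e is a cut vertex.
Removing j increases the component count from 2 to 3, so j is a cut vertex.
By contrast removing b leaves 2 components; it is not a cut vertex. No other vertex is a cut vertex either.

3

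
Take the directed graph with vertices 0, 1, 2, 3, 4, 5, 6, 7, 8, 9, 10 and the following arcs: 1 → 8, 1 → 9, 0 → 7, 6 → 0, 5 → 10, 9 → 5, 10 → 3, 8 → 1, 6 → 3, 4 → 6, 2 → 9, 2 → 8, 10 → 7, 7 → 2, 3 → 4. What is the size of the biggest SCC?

11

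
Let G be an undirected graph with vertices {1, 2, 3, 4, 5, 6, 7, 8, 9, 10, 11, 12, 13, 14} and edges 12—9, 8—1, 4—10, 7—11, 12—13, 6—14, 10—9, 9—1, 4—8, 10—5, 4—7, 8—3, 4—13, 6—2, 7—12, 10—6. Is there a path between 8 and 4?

Yes

From 8 we can reach 1, 2, 3, 4, 5, 6, 7, 8, 9, 10, 11, 12, 13, 14, which includes 4.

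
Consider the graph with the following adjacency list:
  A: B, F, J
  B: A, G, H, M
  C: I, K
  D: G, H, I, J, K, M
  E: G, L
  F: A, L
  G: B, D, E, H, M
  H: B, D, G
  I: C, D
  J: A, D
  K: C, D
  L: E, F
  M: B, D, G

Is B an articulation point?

No

Deleting B leaves 1 component (was 1) (its neighbors A, G, H, M remain connected to each other), so B is not a cut vertex.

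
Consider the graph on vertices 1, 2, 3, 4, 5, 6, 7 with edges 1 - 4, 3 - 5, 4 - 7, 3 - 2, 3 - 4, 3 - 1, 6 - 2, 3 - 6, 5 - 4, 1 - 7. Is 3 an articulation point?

Yes

Deleting 3 raises the number of components from 1 to 2, so 3 is a cut vertex.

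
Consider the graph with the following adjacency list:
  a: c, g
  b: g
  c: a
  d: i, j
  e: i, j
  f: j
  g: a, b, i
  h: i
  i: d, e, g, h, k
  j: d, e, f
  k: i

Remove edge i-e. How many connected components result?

i and e are still connected via i-d-j-e, so the component count stays at 1.

1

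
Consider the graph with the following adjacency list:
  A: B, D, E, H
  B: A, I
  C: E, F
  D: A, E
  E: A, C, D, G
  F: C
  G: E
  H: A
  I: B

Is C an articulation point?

Yes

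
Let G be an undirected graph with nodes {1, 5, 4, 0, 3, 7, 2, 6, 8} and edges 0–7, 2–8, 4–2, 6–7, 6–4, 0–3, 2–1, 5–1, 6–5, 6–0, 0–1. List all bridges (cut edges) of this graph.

0-3, 2-8

The edges on the cycle 6-4-2-1-0-6 are not bridges since each lies on that cycle.
But removing 8–2 disconnects 8 from 2; removing 0–3 disconnects 0 from 3 — these are bridges.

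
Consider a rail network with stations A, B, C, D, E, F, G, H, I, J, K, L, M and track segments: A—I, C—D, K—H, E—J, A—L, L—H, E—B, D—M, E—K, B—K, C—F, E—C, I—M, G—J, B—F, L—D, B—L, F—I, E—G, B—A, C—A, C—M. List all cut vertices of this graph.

E

Removing E increases the component count from 1 to 2, so E is a cut vertex.
By contrast removing H leaves 1 component; it is not a cut vertex. No other vertex is a cut vertex either.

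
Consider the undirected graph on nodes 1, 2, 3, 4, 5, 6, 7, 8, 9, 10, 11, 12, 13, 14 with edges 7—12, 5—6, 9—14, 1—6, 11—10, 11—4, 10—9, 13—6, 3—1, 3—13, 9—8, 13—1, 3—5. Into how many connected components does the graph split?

2 is isolated — a component by itself.
Starting from 7 we can reach 7, 12. That is one component of size 2.
Starting from 1 we can reach 1, 3, 5, 6, 13. That is one component of size 5.
Starting from 4 we can reach 4, 8, 9, 10, 11, 14. That is one component of size 6.
Total: 4 components.

4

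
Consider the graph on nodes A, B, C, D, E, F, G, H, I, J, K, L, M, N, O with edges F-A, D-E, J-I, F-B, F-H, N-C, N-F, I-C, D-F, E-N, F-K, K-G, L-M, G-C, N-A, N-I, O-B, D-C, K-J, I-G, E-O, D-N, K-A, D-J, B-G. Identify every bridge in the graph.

F-H, L-M

The edges on the cycle D-E-O-B-F-D are not bridges since each lies on that cycle.
But removing L-M disconnects L from M; removing H-F disconnects H from F — these are bridges.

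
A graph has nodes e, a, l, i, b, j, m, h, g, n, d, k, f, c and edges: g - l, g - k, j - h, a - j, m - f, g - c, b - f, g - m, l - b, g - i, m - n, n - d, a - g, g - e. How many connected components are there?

Starting from a we can reach a, b, c, d, e, f, g, h, i, j, k, l, m, n. That is one component of size 14.
Total: 1 component.

1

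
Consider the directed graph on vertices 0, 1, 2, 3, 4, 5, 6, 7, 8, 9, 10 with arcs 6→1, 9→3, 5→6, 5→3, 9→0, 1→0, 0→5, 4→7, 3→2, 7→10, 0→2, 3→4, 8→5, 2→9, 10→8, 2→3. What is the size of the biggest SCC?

{0, 1, 2, 3, 4, 5, 6, 7, 8, 9, 10} are all mutually reachable — one SCC of size 11.
The largest has 11 vertices.

11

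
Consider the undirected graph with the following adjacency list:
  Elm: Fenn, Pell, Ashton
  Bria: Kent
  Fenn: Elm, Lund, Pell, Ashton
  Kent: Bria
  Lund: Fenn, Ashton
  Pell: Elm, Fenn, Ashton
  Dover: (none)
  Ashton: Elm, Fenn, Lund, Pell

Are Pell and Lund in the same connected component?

Yes

From Pell we can reach Elm, Fenn, Lund, Pell, Ashton, which includes Lund.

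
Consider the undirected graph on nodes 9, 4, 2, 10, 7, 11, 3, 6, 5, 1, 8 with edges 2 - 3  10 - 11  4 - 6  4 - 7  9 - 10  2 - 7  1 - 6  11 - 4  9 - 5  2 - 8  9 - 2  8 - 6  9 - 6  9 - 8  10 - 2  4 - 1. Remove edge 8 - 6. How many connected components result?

1

8 and 6 are still connected via 8-9-6, so the component count stays at 1.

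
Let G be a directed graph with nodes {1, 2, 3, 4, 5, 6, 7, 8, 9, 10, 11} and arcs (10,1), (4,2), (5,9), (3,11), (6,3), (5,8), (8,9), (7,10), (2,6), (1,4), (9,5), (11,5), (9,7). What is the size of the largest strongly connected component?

{1, 2, 3, 4, 5, 6, 7, 8, 9, 10, 11} are all mutually reachable — one SCC of size 11.
The largest has 11 vertices.

11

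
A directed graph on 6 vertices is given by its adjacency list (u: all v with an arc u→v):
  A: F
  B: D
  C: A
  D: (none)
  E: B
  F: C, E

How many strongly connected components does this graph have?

{A, C, F} are all mutually reachable — one SCC of size 3.
{B} is an SCC by itself.
{D} is an SCC by itself.
{E} is an SCC by itself.
That gives 4 strongly connected components.

4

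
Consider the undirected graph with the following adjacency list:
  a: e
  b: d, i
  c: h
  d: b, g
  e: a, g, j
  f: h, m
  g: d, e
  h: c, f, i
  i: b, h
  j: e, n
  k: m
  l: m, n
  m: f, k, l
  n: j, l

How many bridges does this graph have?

3

The edges on the cycle f-h-i-b-d-g-e-j-n-l-m-f are not bridges since each lies on that cycle.
But removing h-c disconnects h from c; removing a-e disconnects a from e; removing m-k disconnects m from k — these are bridges.
That makes 3 bridges.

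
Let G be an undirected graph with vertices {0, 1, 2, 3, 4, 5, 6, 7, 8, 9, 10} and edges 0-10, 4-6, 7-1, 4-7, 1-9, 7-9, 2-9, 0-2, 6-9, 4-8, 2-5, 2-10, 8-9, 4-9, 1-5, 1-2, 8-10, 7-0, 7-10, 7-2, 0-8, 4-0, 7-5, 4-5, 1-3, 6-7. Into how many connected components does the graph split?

1

Starting from 0 we can reach 0, 1, 2, 3, 4, 5, 6, 7, 8, 9, 10. That is one component of size 11.
Total: 1 component.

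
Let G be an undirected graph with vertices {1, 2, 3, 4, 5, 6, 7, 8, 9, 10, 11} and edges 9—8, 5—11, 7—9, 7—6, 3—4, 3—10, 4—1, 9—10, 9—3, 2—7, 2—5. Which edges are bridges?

1-4, 11-5, 2-5, 2-7, 3-4, 6-7, 7-9, 8-9

The edges on the cycle 9-3-10-9 are not bridges since each lies on that cycle.
But removing 3—4 disconnects 3 from 4; removing 9—8 disconnects 9 from 8; removing 2—5 disconnects 2 from 5; removing 1—4 disconnects 1 from 4 — these are bridges.
In total 8 edges are bridges.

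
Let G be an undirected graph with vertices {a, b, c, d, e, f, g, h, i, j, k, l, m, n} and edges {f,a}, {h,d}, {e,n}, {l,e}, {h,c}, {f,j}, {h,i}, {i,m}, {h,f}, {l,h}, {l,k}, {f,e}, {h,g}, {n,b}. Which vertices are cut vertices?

Removing e increases the component count from 1 to 2, so e is a cut vertex.
Removing f increases the component count from 1 to 3, so f is a cut vertex.
Removing h increases the component count from 1 to 5, so h is a cut vertex.
Likewise i, l, n are cut vertices.
By contrast removing j leaves 1 component; it is not a cut vertex. No other vertex is a cut vertex either.

e, f, h, i, l, n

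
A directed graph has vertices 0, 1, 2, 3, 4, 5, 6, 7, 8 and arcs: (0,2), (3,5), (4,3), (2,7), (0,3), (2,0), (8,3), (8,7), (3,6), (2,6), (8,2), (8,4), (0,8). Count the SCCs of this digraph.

{0, 2, 8} are all mutually reachable — one SCC of size 3.
{4} is an SCC by itself.
{1} is an SCC by itself.
{5} is an SCC by itself.
{3} is an SCC by itself.
(and 2 more singleton SCCs)
That gives 7 strongly connected components.

7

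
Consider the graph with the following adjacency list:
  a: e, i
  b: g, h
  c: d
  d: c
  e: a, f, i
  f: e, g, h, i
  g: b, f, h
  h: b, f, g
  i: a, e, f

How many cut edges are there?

1

The edges on the cycle f-g-b-h-f are not bridges since each lies on that cycle.
But removing c-d disconnects c from d — this is a bridge.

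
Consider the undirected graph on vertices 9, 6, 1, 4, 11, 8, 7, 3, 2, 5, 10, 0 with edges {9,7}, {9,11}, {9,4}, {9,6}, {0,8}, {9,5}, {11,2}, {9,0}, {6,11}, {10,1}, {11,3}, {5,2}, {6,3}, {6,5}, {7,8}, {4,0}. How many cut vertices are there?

1

Removing 9 increases the component count from 2 to 3, so 9 is a cut vertex.
By contrast removing 4 leaves 2 components; it is not a cut vertex. No other vertex is a cut vertex either.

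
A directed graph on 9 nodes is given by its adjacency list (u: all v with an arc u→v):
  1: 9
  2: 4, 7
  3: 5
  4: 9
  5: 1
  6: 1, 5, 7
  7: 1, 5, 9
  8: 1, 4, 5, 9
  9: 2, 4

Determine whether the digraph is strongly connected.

There is no directed path from 9 to 3, so the graph is not strongly connected.

No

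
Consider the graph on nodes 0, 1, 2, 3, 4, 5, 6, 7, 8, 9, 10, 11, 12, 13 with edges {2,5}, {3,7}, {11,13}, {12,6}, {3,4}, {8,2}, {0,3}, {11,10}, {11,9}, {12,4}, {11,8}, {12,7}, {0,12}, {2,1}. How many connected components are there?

Starting from 0 we can reach 0, 3, 4, 6, 7, 12. That is one component of size 6.
Starting from 1 we can reach 1, 2, 5, 8, 9, 10, 11, 13. That is one component of size 8.
Total: 2 components.

2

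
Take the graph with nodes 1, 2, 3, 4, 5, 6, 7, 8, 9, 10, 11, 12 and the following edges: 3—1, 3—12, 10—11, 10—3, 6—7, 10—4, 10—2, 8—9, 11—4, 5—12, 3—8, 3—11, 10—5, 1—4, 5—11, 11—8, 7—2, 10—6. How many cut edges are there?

1

The edges on the cycle 10-5-11-4-1-3-10 are not bridges since each lies on that cycle.
But removing 9—8 disconnects 9 from 8 — this is a bridge.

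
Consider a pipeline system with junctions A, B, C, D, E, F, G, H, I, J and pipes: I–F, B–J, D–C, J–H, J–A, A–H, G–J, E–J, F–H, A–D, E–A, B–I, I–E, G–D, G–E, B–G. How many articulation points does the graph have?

Removing D increases the component count from 1 to 2, so D is a cut vertex.
By contrast removing G leaves 1 component; it is not a cut vertex. No other vertex is a cut vertex either.

1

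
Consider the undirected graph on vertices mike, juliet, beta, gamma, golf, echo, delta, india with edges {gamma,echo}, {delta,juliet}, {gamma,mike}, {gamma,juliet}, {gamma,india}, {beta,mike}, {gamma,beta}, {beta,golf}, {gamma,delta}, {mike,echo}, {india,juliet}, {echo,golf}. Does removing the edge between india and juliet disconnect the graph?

After removing india—juliet, the path india-gamma-juliet still connects them, so the edge is not a bridge.

No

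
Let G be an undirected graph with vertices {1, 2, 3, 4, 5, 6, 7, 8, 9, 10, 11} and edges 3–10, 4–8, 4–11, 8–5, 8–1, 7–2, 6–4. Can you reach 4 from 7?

The component containing 7 is {2, 7}, and 4 is not in it.

No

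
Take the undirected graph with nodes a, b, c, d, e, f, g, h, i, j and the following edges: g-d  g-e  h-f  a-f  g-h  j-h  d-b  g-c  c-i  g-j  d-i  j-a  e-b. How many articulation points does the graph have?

Removing g increases the component count from 1 to 2, so g is a cut vertex.
By contrast removing e leaves 1 component; it is not a cut vertex. No other vertex is a cut vertex either.

1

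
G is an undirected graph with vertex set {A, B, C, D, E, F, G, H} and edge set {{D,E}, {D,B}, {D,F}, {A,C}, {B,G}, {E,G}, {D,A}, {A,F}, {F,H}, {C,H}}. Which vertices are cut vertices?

D

Removing D increases the component count from 1 to 2, so D is a cut vertex.
By contrast removing B leaves 1 component; it is not a cut vertex. No other vertex is a cut vertex either.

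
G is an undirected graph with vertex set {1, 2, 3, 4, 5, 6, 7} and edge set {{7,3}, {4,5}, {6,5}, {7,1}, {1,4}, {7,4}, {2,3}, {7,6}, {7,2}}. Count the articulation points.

1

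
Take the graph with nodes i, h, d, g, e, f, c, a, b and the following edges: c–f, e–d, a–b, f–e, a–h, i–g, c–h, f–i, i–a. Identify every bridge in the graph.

The edges on the cycle c-f-i-a-h-c are not bridges since each lies on that cycle.
But removing i–g disconnects i from g; removing a–b disconnects a from b; removing f–e disconnects f from e; removing d–e disconnects d from e — these are bridges.

a-b, d-e, e-f, g-i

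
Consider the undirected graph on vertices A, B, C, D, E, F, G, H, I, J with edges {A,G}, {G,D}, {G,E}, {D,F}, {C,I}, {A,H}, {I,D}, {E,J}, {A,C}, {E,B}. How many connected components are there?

1

Starting from A we can reach A, B, C, D, E, F, G, H, I, J. That is one component of size 10.
Total: 1 component.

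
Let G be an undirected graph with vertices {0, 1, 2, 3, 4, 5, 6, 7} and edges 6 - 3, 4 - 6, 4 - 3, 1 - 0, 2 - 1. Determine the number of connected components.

4

7 is isolated — a component by itself.
5 is isolated — a component by itself.
Starting from 3 we can reach 3, 4, 6. That is one component of size 3.
Starting from 0 we can reach 0, 1, 2. That is one component of size 3.
Total: 4 components.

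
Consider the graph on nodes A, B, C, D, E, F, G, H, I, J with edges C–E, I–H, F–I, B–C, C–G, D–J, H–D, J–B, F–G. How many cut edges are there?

1

The edges on the cycle F-I-H-D-J-B-C-G-F are not bridges since each lies on that cycle.
But removing E–C disconnects E from C — this is a bridge.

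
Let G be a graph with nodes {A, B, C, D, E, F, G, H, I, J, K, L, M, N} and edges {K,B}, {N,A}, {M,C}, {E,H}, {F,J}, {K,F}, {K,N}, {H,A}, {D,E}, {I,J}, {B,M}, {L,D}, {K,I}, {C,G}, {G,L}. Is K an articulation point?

Yes

Deleting K raises the number of components from 1 to 2, so K is a cut vertex.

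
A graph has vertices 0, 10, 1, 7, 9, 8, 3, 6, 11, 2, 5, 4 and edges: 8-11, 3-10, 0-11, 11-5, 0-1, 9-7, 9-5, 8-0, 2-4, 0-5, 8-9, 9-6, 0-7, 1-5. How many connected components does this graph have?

3

Starting from 3 we can reach 3, 10. That is one component of size 2.
Starting from 2 we can reach 2, 4. That is one component of size 2.
Starting from 0 we can reach 0, 1, 5, 6, 7, 8, 9, 11. That is one component of size 8.
Total: 3 components.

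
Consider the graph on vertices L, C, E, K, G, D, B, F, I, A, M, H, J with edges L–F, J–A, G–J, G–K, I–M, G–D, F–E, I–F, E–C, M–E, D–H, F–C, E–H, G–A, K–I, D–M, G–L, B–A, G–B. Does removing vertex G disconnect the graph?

Deleting G raises the number of components from 1 to 2, so G is a cut vertex.

Yes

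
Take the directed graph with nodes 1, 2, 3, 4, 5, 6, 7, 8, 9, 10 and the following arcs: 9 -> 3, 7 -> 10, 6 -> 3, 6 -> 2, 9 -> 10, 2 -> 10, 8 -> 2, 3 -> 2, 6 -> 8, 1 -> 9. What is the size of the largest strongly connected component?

{1} is an SCC by itself.
{2} is an SCC by itself.
{4} is an SCC by itself.
{10} is an SCC by itself.
{3} is an SCC by itself.
(and 5 more singleton SCCs)
The largest has 1 vertex.

1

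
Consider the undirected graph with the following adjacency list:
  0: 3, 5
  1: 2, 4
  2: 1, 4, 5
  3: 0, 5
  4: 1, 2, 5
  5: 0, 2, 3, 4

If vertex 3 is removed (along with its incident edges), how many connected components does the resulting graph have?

With 3 gone, the remaining components are: {0, 1, 2, 4, 5}.
That is 1 component.

1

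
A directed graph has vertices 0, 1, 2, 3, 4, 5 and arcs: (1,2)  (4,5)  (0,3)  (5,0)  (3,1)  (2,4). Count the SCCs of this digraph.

1

{0, 1, 2, 3, 4, 5} are all mutually reachable — one SCC of size 6.
That gives 1 strongly connected component.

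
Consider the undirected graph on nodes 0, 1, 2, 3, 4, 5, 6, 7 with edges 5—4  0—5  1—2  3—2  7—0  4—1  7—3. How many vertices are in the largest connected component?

6 is isolated — a component by itself.
Starting from 0 we can reach 0, 1, 2, 3, 4, 5, 7. That is one component of size 7.
The largest has 7 vertices.

7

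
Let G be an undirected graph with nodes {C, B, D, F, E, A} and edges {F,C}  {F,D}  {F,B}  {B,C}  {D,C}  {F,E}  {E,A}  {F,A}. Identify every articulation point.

F

Removing F increases the component count from 1 to 2, so F is a cut vertex.
By contrast removing D leaves 1 component; it is not a cut vertex. No other vertex is a cut vertex either.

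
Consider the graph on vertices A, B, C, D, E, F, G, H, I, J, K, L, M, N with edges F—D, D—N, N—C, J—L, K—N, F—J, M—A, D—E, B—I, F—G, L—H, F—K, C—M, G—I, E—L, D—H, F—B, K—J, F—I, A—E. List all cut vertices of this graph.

F

Removing F increases the component count from 1 to 2, so F is a cut vertex.
By contrast removing G leaves 1 component; it is not a cut vertex. No other vertex is a cut vertex either.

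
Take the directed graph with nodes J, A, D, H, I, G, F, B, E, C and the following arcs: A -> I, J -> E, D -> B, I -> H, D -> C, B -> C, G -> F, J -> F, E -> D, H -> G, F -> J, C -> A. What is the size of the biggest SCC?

{A, B, C, D, E, F, G, H, I, J} are all mutually reachable — one SCC of size 10.
The largest has 10 vertices.

10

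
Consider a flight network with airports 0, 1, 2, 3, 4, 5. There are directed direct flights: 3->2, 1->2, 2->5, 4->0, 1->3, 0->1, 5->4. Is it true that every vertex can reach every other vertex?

Yes

From 3 we can reach every vertex (0, 1, 2, 3, 4, 5), and every vertex can reach 3 (0, 1, 2, 3, 4, 5). So the whole graph is one strongly connected component.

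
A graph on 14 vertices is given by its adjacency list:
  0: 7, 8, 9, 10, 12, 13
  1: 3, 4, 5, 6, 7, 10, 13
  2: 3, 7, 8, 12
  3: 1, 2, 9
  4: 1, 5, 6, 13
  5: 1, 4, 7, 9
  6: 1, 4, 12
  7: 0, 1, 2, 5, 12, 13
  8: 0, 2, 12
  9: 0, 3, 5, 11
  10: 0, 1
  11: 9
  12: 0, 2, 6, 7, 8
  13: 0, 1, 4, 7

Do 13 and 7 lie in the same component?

Yes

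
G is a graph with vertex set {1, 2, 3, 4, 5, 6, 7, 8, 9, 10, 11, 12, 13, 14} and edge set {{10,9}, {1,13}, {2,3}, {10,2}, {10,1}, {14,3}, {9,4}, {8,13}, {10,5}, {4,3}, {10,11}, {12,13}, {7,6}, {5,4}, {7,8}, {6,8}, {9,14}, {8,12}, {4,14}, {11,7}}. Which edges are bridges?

none

The edges on the cycle 7-6-8-7 are not bridges since each lies on that cycle.
Every edge lies on some cycle, so there are no bridges.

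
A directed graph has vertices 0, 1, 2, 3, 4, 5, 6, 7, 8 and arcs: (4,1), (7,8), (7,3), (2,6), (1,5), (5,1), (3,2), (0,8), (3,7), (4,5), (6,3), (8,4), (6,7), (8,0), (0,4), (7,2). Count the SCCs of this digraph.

4

{2, 3, 6, 7} are all mutually reachable — one SCC of size 4.
{1, 5} are all mutually reachable — one SCC of size 2.
{0, 8} are all mutually reachable — one SCC of size 2.
{4} is an SCC by itself.
That gives 4 strongly connected components.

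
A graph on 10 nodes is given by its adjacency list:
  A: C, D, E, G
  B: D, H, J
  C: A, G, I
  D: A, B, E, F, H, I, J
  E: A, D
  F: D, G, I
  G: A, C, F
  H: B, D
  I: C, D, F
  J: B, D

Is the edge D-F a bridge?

After removing D-F, the path D-I-F still connects them, so the edge is not a bridge.

No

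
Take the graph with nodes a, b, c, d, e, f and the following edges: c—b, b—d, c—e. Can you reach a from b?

No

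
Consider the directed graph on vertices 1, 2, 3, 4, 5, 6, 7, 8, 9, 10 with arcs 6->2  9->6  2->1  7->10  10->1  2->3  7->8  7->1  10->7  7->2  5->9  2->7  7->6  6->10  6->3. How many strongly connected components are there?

{2, 6, 7, 10} are all mutually reachable — one SCC of size 4.
{5} is an SCC by itself.
{9} is an SCC by itself.
{3} is an SCC by itself.
{1} is an SCC by itself.
(and 2 more singleton SCCs)
That gives 7 strongly connected components.

7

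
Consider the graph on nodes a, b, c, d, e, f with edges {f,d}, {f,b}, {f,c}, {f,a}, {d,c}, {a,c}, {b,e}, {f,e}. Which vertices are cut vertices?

f

Removing f increases the component count from 1 to 2, so f is a cut vertex.
By contrast removing e leaves 1 component; it is not a cut vertex. No other vertex is a cut vertex either.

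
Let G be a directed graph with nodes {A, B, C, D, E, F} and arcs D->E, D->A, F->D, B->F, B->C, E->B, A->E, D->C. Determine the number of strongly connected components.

{A, B, D, E, F} are all mutually reachable — one SCC of size 5.
{C} is an SCC by itself.
That gives 2 strongly connected components.

2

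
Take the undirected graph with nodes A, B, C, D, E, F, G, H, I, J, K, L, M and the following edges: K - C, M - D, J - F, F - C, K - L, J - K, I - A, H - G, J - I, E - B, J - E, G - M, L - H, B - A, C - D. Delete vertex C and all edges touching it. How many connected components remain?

1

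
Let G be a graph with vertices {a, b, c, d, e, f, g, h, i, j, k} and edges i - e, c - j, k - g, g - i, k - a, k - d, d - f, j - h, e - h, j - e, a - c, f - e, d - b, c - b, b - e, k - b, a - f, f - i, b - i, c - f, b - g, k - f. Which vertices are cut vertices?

none

Removing j, for instance, still leaves 1 component. No single vertex removal increases the component count — the graph has no articulation points.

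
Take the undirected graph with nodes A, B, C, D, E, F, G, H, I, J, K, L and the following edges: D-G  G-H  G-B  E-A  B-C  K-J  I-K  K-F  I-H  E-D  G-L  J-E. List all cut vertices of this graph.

Removing B increases the component count from 1 to 2, so B is a cut vertex.
Removing E increases the component count from 1 to 2, so E is a cut vertex.
Removing G increases the component count from 1 to 3, so G is a cut vertex.
Likewise K is a cut vertex.
By contrast removing I leaves 1 component; it is not a cut vertex. No other vertex is a cut vertex either.

B, E, G, K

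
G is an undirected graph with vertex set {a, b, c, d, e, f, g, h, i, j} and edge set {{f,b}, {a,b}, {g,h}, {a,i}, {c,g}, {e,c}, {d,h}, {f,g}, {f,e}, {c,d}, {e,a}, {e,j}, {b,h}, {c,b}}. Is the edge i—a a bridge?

Removing i—a leaves no path between i and a: the component count goes from 1 to 2. So it is a bridge.

Yes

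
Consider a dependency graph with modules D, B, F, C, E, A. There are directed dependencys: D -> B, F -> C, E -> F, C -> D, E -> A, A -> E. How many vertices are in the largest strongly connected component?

{A, E} are all mutually reachable — one SCC of size 2.
{D} is an SCC by itself.
{F} is an SCC by itself.
{B} is an SCC by itself.
{C} is an SCC by itself.
The largest has 2 vertices.

2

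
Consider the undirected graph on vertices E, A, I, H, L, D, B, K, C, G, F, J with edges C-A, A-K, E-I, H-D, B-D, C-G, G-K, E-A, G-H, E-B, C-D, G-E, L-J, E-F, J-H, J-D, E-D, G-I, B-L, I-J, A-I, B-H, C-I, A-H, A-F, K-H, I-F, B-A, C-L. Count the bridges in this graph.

0

The edges on the cycle B-L-J-D-B are not bridges since each lies on that cycle.
Every edge lies on some cycle, so there are no bridges.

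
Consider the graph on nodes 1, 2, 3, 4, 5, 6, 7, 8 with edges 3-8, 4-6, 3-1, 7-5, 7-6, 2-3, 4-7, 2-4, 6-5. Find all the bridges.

1-3, 2-3, 2-4, 3-8

The edges on the cycle 7-6-5-7 are not bridges since each lies on that cycle.
But removing 1-3 disconnects 1 from 3; removing 2-3 disconnects 2 from 3; removing 8-3 disconnects 8 from 3; removing 4-2 disconnects 4 from 2 — these are bridges.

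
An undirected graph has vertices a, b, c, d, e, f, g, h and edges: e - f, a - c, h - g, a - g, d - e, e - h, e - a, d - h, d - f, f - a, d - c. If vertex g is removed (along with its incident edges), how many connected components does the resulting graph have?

2

With g gone, the remaining components are: {b}; {a, c, d, e, f, h}.
That is 2 components.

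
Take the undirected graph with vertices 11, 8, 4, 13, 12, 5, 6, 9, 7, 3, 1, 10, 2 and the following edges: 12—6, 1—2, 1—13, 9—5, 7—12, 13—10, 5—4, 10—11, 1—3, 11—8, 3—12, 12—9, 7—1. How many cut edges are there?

9

The edges on the cycle 7-1-3-12-7 are not bridges since each lies on that cycle.
But removing 12—6 disconnects 12 from 6; removing 5—9 disconnects 5 from 9; removing 5—4 disconnects 5 from 4; removing 11—8 disconnects 11 from 8 — these are bridges.
In total 9 edges are bridges.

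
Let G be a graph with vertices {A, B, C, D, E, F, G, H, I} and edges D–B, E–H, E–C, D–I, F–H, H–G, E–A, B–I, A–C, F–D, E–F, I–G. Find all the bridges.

The edges on the cycle E-A-C-E are not bridges since each lies on that cycle.
Every edge lies on some cycle, so there are no bridges.

none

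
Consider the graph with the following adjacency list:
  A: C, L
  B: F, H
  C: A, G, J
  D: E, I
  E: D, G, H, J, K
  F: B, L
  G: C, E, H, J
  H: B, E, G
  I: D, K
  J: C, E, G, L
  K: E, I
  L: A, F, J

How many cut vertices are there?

Removing E increases the component count from 1 to 2, so E is a cut vertex.
By contrast removing K leaves 1 component; it is not a cut vertex. No other vertex is a cut vertex either.

1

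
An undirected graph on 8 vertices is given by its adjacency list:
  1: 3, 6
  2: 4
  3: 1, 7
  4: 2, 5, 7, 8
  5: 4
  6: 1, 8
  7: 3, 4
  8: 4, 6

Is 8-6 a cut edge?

No

After removing 8-6, the path 8-4-7-3-1-6 still connects them, so the edge is not a bridge.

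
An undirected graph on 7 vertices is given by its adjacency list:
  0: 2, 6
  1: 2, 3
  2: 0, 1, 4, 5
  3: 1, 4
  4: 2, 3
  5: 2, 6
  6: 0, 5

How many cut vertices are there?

Removing 2 increases the component count from 1 to 2, so 2 is a cut vertex.
By contrast removing 6 leaves 1 component; it is not a cut vertex. No other vertex is a cut vertex either.

1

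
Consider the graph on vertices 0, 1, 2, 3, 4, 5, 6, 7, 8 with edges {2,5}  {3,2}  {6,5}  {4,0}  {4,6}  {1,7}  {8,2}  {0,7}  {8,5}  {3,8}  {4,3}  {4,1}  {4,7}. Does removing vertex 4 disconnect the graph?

Yes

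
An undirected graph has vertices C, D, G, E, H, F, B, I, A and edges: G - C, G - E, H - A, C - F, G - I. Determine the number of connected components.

B is isolated — a component by itself.
D is isolated — a component by itself.
Starting from A we can reach A, H. That is one component of size 2.
Starting from C we can reach C, E, F, G, I. That is one component of size 5.
Total: 4 components.

4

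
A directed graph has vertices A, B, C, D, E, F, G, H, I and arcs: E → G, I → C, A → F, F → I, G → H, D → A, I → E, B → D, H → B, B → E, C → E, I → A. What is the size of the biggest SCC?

9

{A, B, C, D, E, F, G, H, I} are all mutually reachable — one SCC of size 9.
The largest has 9 vertices.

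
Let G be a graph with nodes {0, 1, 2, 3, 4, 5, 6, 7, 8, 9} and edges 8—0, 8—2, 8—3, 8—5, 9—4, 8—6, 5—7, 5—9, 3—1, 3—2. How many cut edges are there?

7

The edges on the cycle 8-3-2-8 are not bridges since each lies on that cycle.
But removing 1—3 disconnects 1 from 3; removing 7—5 disconnects 7 from 5; removing 8—5 disconnects 8 from 5; removing 5—9 disconnects 5 from 9 — these are bridges.
In total 7 edges are bridges.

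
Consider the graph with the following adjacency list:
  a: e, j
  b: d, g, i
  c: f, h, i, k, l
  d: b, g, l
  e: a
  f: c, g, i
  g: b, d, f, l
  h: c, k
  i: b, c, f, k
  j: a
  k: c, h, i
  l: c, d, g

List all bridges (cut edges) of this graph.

a-e, a-j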